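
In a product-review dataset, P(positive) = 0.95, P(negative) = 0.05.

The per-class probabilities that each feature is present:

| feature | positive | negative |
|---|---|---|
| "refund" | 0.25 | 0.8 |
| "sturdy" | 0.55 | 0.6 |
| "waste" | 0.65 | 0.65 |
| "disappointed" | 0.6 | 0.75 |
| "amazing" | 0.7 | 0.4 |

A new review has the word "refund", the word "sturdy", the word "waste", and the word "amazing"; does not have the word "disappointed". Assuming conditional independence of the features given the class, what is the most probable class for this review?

positive

positive: 0.95 × 0.25 × 0.55 × 0.65 × (1−0.6) × 0.7 = 0.02377375
negative: 0.05 × 0.8 × 0.6 × 0.65 × (1−0.75) × 0.4 = 0.00156
Highest score → positive.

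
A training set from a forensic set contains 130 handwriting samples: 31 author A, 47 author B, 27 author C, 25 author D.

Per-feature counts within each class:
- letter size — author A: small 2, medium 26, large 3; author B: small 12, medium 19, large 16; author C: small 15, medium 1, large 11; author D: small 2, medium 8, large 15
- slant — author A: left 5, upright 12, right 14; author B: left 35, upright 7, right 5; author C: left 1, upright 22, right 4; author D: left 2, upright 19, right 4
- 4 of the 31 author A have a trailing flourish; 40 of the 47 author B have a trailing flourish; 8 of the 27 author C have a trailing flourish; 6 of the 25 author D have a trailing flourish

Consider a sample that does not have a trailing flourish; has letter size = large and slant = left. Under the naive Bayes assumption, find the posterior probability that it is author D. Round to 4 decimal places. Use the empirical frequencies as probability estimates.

author A: (31/130) × (3/31) × (5/31) × (27/31) ≈ 0.00324182
author B: (47/130) × (16/47) × (35/47) × (7/47) ≈ 0.0136505
author C: (27/130) × (11/27) × (1/27) × (19/27) ≈ 0.00220534
author D: (25/130) × (15/25) × (2/25) × (19/25) ≈ 0.00701538
P(author D | x) = 0.00701538 / 0.02611304 ≈ 0.2687

0.2687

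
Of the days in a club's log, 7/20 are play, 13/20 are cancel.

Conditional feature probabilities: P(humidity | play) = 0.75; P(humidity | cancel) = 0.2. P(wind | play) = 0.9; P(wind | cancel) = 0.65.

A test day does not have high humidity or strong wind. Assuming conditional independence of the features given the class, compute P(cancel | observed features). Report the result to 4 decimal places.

play: 0.35 × (1−0.75) × (1−0.9) = 0.00875
cancel: 0.65 × (1−0.2) × (1−0.65) = 0.182
P(cancel | x) = 0.182 / 0.19075 ≈ 0.9541

0.9541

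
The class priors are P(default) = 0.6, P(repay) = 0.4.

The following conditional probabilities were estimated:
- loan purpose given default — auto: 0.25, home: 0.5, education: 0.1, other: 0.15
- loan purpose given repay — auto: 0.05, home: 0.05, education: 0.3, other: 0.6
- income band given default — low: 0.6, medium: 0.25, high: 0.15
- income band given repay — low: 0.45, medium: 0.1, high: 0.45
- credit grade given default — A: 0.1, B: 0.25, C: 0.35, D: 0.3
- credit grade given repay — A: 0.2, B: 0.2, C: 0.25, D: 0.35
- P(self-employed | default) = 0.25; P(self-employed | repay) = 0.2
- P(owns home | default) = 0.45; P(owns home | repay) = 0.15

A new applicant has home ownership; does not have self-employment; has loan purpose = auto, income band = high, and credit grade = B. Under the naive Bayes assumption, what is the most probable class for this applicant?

default

default: 0.6 × 0.25 × 0.15 × 0.25 × (1−0.25) × 0.45 = 0.0018984375
repay: 0.4 × 0.05 × 0.45 × 0.2 × (1−0.2) × 0.15 = 0.000216
Highest score → default.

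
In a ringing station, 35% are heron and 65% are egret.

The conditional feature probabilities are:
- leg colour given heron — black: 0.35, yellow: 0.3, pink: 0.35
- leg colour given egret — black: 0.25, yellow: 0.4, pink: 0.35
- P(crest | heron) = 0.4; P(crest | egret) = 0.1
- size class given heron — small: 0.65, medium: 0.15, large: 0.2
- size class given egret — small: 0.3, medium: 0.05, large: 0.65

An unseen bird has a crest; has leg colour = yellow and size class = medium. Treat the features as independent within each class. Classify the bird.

heron

heron: 0.35 × 0.3 × 0.4 × 0.15 = 0.0063
egret: 0.65 × 0.4 × 0.1 × 0.05 = 0.0013
Highest score → heron.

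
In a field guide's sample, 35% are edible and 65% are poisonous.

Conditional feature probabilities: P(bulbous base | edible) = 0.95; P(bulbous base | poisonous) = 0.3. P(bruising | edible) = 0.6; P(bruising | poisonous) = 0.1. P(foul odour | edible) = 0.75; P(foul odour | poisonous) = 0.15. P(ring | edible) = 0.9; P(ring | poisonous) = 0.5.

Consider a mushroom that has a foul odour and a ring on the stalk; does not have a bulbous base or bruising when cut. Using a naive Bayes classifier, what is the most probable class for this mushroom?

poisonous

edible: 0.35 × (1−0.95) × (1−0.6) × 0.75 × 0.9 = 0.004725
poisonous: 0.65 × (1−0.3) × (1−0.1) × 0.15 × 0.5 = 0.0307125
Highest score → poisonous.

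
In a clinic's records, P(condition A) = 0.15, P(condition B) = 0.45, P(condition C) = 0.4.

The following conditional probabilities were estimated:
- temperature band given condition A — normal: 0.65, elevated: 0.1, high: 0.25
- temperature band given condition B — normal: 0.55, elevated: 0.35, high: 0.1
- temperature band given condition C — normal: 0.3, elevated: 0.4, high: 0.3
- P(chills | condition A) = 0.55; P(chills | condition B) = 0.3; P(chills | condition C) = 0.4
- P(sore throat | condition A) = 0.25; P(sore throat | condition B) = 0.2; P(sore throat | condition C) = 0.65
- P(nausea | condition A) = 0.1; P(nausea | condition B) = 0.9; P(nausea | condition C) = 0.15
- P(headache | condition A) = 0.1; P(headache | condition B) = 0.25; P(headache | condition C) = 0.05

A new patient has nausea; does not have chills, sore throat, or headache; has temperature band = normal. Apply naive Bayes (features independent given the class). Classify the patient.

condition A: 0.15 × 0.65 × (1−0.55) × (1−0.25) × 0.1 × (1−0.1) = 0.0029615625
condition B: 0.45 × 0.55 × (1−0.3) × (1−0.2) × 0.9 × (1−0.25) = 0.093555
condition C: 0.4 × 0.3 × (1−0.4) × (1−0.65) × 0.15 × (1−0.05) = 0.003591
Highest score → condition B.

condition B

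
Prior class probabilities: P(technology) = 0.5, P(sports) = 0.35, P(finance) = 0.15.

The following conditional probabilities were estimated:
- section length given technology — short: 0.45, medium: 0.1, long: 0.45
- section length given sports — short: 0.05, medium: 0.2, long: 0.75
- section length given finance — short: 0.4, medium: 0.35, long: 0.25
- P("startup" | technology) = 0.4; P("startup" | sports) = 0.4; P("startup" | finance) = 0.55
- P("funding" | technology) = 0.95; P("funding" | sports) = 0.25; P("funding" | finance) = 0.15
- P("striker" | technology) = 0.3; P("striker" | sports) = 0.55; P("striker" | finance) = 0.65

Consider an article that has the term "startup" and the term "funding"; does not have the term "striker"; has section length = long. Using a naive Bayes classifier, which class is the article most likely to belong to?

technology

technology: 0.5 × 0.45 × 0.4 × 0.95 × (1−0.3) = 0.05985
sports: 0.35 × 0.75 × 0.4 × 0.25 × (1−0.55) = 0.0118125
finance: 0.15 × 0.25 × 0.55 × 0.15 × (1−0.65) = 0.0010828125
Highest score → technology.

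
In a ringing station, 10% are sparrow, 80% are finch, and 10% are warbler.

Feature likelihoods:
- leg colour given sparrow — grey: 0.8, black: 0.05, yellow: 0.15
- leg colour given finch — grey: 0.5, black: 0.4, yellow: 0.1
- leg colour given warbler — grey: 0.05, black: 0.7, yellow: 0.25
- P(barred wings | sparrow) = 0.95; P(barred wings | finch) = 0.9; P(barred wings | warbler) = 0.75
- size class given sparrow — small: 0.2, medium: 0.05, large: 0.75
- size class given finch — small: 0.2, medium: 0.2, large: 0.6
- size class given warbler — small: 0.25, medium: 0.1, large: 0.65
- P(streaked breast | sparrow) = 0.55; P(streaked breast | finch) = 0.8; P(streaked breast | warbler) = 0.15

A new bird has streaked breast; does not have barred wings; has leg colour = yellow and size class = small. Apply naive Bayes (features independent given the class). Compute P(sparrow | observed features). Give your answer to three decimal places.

sparrow: 0.1 × 0.15 × (1−0.95) × 0.2 × 0.55 = 0.0000825
finch: 0.8 × 0.1 × (1−0.9) × 0.2 × 0.8 = 0.00128
warbler: 0.1 × 0.25 × (1−0.75) × 0.25 × 0.15 = 0.000234375
P(sparrow | x) = 0.0000825 / 0.001596875 ≈ 0.052

0.052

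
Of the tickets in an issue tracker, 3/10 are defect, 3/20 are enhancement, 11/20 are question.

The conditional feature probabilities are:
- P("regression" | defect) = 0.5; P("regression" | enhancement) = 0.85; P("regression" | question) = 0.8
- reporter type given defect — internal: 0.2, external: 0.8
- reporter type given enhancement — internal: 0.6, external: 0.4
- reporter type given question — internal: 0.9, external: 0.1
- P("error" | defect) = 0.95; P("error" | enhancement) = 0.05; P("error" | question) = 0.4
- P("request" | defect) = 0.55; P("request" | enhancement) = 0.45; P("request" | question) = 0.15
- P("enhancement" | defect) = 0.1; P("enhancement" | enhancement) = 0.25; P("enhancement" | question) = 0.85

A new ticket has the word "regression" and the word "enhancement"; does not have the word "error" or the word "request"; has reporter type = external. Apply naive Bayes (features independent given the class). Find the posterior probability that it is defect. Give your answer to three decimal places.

0.010

defect: 0.3 × 0.5 × 0.8 × (1−0.95) × (1−0.55) × 0.1 = 0.00027
enhancement: 0.15 × 0.85 × 0.4 × (1−0.05) × (1−0.45) × 0.25 = 0.006661875
question: 0.55 × 0.8 × 0.1 × (1−0.4) × (1−0.15) × 0.85 = 0.019074
P(defect | x) = 0.00027 / 0.026005875 ≈ 0.010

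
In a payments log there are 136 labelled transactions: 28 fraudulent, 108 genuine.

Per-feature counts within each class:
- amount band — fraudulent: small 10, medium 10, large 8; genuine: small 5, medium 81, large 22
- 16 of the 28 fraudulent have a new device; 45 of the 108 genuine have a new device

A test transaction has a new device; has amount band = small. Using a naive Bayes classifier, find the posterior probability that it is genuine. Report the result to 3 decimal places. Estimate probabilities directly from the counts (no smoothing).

0.267

fraudulent: (28/136) × (10/28) × (16/28) ≈ 0.0420168
genuine: (108/136) × (5/108) × (45/108) ≈ 0.0153186
P(genuine | x) = 0.0153186 / 0.0573354 ≈ 0.267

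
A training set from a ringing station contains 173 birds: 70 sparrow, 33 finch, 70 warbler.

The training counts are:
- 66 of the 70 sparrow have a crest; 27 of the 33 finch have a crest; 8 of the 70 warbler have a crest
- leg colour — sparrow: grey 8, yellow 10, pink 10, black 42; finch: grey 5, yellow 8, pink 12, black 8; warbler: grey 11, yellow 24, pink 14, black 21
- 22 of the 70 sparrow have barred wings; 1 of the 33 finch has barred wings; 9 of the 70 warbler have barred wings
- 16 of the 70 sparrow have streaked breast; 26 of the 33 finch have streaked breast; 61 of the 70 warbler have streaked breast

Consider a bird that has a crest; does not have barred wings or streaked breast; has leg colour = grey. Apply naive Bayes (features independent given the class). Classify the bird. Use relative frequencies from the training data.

sparrow

sparrow: (70/173) × (66/70) × (8/70) × (48/70) × (54/70) ≈ 0.0230637
finch: (33/173) × (27/33) × (5/33) × (32/33) × (7/33) ≈ 0.004864
warbler: (70/173) × (8/70) × (11/70) × (61/70) × (9/70) ≈ 0.000814169
Highest score → sparrow.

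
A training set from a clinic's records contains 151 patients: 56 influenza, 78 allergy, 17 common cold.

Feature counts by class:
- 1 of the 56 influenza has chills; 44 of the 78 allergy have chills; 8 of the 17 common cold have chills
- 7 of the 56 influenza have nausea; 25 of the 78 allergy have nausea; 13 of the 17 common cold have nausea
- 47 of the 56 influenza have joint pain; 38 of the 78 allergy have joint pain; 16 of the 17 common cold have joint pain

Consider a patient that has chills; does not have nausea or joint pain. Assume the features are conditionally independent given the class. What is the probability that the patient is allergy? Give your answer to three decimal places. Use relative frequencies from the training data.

0.984

influenza: (56/151) × (1/56) × (49/56) × (9/56) ≈ 0.000931291
allergy: (78/151) × (44/78) × (53/78) × (40/78) ≈ 0.101537
common cold: (17/151) × (8/17) × (4/17) × (1/17) ≈ 0.000733289
P(allergy | x) = 0.101537 / 0.10320158 ≈ 0.984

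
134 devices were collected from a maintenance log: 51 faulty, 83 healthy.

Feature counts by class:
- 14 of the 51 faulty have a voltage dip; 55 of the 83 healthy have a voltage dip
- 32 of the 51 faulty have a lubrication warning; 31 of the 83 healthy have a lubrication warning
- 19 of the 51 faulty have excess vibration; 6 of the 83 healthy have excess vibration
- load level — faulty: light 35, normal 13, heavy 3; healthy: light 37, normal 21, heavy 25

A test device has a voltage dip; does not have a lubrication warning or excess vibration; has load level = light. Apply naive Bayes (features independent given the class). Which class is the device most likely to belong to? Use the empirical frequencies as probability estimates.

faulty: (51/134) × (14/51) × (19/51) × (32/51) × (35/51) ≈ 0.0167604
healthy: (83/134) × (55/83) × (52/83) × (77/83) × (37/83) ≈ 0.106346
Highest score → healthy.

healthy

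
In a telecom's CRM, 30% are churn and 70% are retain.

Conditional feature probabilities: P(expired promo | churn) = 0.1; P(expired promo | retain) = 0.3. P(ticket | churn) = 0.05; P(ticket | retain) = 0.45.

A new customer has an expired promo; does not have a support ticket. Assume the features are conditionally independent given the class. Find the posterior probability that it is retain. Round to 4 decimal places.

0.8021

churn: 0.3 × 0.1 × (1−0.05) = 0.0285
retain: 0.7 × 0.3 × (1−0.45) = 0.1155
P(retain | x) = 0.1155 / 0.144 ≈ 0.8021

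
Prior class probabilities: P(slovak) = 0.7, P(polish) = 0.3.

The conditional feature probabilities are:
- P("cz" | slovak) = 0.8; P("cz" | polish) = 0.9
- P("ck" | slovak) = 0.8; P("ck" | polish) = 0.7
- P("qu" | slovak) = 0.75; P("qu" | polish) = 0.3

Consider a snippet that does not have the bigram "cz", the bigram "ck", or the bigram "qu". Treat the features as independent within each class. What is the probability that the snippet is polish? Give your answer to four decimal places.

slovak: 0.7 × (1−0.8) × (1−0.8) × (1−0.75) = 0.007
polish: 0.3 × (1−0.9) × (1−0.7) × (1−0.3) = 0.0063
P(polish | x) = 0.0063 / 0.0133 ≈ 0.4737

0.4737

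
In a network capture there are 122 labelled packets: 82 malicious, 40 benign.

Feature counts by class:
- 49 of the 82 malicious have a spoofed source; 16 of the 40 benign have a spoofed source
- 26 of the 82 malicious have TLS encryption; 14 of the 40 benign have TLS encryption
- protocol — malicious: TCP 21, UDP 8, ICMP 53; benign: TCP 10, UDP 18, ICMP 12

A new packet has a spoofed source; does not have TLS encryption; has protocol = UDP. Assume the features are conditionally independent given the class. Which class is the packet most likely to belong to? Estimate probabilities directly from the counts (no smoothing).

malicious: (82/122) × (49/82) × (56/82) × (8/82) ≈ 0.02676
benign: (40/122) × (16/40) × (26/40) × (18/40) ≈ 0.0383607
Highest score → benign.

benign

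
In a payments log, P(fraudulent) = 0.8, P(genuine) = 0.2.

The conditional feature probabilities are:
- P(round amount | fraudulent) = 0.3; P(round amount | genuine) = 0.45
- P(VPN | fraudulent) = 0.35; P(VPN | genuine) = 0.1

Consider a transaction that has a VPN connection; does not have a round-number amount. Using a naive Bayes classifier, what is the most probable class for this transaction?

fraudulent

fraudulent: 0.8 × (1−0.3) × 0.35 = 0.196
genuine: 0.2 × (1−0.45) × 0.1 = 0.011
Highest score → fraudulent.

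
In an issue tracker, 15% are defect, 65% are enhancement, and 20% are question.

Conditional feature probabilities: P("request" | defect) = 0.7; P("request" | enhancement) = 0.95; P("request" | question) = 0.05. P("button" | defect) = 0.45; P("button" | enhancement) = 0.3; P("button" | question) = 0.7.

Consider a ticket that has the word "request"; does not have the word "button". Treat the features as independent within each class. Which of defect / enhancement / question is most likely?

defect: 0.15 × 0.7 × (1−0.45) = 0.05775
enhancement: 0.65 × 0.95 × (1−0.3) = 0.43225
question: 0.2 × 0.05 × (1−0.7) = 0.003
Highest score → enhancement.

enhancement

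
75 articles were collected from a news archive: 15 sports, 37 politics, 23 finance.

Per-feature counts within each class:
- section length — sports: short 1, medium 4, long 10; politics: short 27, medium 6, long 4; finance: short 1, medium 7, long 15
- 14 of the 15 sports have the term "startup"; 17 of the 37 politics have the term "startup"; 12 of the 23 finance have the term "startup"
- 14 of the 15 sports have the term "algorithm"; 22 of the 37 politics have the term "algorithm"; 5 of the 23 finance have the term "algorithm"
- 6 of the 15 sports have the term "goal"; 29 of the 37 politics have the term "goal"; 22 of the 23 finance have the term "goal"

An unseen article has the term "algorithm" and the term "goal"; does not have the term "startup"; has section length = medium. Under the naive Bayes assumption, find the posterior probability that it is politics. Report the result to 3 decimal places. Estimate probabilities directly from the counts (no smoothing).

0.655

sports: (15/75) × (4/15) × (1/15) × (14/15) × (6/15) ≈ 0.00132741
politics: (37/75) × (6/37) × (20/37) × (22/37) × (29/37) ≈ 0.0201528
finance: (23/75) × (7/23) × (11/23) × (5/23) × (22/23) ≈ 0.00928194
P(politics | x) = 0.0201528 / 0.03076215 ≈ 0.655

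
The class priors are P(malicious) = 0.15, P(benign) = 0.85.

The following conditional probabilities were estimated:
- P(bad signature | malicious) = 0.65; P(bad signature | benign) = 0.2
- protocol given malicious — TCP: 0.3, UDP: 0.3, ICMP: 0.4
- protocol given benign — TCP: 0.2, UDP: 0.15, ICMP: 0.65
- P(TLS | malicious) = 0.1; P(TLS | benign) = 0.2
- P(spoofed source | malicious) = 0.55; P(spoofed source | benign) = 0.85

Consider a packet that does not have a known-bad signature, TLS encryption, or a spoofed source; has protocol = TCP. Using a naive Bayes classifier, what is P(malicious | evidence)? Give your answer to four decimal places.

malicious: 0.15 × (1−0.65) × 0.3 × (1−0.1) × (1−0.55) = 0.00637875
benign: 0.85 × (1−0.2) × 0.2 × (1−0.2) × (1−0.85) = 0.01632
P(malicious | x) = 0.00637875 / 0.02269875 ≈ 0.2810

0.2810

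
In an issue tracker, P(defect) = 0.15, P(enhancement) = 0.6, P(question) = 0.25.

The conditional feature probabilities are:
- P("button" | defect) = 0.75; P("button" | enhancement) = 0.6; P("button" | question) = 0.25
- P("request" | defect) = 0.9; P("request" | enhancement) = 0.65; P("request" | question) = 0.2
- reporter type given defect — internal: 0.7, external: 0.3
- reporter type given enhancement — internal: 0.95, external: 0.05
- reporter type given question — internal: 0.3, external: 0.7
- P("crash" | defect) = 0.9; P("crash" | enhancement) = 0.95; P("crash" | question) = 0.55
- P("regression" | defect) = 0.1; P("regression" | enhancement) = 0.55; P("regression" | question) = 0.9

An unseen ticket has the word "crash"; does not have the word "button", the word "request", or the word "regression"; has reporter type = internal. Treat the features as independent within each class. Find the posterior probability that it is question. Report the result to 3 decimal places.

defect: 0.15 × (1−0.75) × (1−0.9) × 0.7 × 0.9 × (1−0.1) = 0.00212625
enhancement: 0.6 × (1−0.6) × (1−0.65) × 0.95 × 0.95 × (1−0.55) = 0.0341145
question: 0.25 × (1−0.25) × (1−0.2) × 0.3 × 0.55 × (1−0.9) = 0.002475
P(question | x) = 0.002475 / 0.03871575 ≈ 0.064

0.064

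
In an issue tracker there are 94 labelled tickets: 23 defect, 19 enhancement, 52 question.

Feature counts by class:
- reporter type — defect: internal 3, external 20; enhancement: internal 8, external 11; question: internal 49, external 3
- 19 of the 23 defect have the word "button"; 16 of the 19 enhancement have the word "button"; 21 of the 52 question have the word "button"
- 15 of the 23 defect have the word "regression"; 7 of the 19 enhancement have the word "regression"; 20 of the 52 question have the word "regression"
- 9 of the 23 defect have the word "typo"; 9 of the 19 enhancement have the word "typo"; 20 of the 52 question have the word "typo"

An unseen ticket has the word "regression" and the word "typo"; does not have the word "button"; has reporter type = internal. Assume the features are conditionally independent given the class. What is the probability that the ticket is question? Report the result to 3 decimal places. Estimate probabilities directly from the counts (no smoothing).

defect: (23/94) × (3/23) × (4/23) × (15/23) × (9/23) ≈ 0.00141646
enhancement: (19/94) × (8/19) × (3/19) × (7/19) × (9/19) ≈ 0.00234511
question: (52/94) × (49/52) × (31/52) × (20/52) × (20/52) ≈ 0.0459706
P(question | x) = 0.0459706 / 0.04973217 ≈ 0.924

0.924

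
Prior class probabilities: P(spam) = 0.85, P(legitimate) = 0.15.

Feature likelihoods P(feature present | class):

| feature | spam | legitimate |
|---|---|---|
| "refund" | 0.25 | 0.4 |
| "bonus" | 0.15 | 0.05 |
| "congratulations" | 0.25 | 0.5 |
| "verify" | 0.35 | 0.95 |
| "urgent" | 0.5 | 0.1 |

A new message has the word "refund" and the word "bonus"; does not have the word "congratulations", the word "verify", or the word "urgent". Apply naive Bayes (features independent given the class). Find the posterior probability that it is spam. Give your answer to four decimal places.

spam: 0.85 × 0.25 × 0.15 × (1−0.25) × (1−0.35) × (1−0.5) = 0.00776953125
legitimate: 0.15 × 0.4 × 0.05 × (1−0.5) × (1−0.95) × (1−0.1) = 0.0000675
P(spam | x) = 0.00776953125 / 0.00783703125 ≈ 0.9914

0.9914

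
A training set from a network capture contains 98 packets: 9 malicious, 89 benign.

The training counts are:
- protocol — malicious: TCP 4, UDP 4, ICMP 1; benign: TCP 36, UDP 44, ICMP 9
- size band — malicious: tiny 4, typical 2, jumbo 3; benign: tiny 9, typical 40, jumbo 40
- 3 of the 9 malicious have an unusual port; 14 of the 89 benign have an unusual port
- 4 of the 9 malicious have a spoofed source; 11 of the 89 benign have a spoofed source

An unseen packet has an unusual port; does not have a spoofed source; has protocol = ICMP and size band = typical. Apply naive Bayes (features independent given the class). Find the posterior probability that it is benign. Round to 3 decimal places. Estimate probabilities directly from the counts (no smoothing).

malicious: (9/98) × (1/9) × (2/9) × (3/9) × (5/9) ≈ 0.000419921
benign: (89/98) × (9/89) × (40/89) × (14/89) × (78/89) ≈ 0.00569022
P(benign | x) = 0.00569022 / 0.006110141 ≈ 0.931

0.931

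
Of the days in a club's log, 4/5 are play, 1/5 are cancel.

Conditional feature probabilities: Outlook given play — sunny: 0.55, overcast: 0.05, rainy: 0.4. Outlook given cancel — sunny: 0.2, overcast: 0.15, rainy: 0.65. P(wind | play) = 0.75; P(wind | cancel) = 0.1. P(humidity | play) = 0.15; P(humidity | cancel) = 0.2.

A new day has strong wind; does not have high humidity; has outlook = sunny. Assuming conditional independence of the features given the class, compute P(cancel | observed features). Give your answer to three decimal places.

0.011

play: 0.8 × 0.55 × 0.75 × (1−0.15) = 0.2805
cancel: 0.2 × 0.2 × 0.1 × (1−0.2) = 0.0032
P(cancel | x) = 0.0032 / 0.2837 ≈ 0.011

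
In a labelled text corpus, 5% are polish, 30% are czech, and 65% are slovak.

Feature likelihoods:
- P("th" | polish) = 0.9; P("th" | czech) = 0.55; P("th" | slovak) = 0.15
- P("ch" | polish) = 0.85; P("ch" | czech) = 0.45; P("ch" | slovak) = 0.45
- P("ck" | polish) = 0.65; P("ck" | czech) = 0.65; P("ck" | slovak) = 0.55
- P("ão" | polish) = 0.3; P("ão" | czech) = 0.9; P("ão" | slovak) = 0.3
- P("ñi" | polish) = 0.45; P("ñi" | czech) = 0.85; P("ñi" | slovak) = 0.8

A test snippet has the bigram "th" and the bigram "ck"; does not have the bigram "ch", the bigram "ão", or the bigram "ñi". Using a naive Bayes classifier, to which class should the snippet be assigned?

polish: 0.05 × 0.9 × (1−0.85) × 0.65 × (1−0.3) × (1−0.45) = 0.0016891875
czech: 0.3 × 0.55 × (1−0.45) × 0.65 × (1−0.9) × (1−0.85) = 0.0008848125
slovak: 0.65 × 0.15 × (1−0.45) × 0.55 × (1−0.3) × (1−0.8) = 0.004129125
Highest score → slovak.

slovak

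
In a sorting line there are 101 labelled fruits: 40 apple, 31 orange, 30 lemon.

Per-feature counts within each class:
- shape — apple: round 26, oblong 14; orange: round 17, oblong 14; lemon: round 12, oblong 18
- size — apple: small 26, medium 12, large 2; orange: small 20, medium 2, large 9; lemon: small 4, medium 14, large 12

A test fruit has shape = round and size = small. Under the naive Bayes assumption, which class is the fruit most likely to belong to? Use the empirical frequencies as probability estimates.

apple: (40/101) × (26/40) × (26/40) ≈ 0.167327
orange: (31/101) × (17/31) × (20/31) ≈ 0.108592
lemon: (30/101) × (12/30) × (4/30) ≈ 0.0158416
Highest score → apple.

apple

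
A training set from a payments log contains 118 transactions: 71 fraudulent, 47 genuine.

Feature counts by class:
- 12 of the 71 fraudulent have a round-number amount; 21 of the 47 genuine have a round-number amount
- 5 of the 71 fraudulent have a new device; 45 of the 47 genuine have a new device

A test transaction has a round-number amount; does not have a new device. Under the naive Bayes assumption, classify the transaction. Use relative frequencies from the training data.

fraudulent: (71/118) × (12/71) × (66/71) ≈ 0.0945333
genuine: (47/118) × (21/47) × (2/47) ≈ 0.00757303
Highest score → fraudulent.

fraudulent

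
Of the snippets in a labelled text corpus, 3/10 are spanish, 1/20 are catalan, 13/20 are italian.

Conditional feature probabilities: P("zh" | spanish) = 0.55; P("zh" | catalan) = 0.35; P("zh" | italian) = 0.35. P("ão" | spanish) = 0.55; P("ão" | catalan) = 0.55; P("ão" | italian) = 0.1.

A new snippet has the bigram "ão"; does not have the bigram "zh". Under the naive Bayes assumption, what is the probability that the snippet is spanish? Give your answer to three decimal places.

spanish: 0.3 × (1−0.55) × 0.55 = 0.07425
catalan: 0.05 × (1−0.35) × 0.55 = 0.017875
italian: 0.65 × (1−0.35) × 0.1 = 0.04225
P(spanish | x) = 0.07425 / 0.134375 ≈ 0.553

0.553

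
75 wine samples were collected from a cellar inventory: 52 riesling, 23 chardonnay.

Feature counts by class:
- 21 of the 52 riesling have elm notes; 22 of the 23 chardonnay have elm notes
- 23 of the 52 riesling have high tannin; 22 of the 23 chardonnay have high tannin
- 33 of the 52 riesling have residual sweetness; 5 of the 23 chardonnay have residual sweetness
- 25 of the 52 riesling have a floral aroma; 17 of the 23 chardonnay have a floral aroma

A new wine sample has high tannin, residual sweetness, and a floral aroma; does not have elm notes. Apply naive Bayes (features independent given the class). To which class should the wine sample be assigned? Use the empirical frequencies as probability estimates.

riesling

riesling: (52/75) × (31/52) × (23/52) × (33/52) × (25/52) ≈ 0.0557792
chardonnay: (23/75) × (1/23) × (22/23) × (5/23) × (17/23) ≈ 0.00204926
Highest score → riesling.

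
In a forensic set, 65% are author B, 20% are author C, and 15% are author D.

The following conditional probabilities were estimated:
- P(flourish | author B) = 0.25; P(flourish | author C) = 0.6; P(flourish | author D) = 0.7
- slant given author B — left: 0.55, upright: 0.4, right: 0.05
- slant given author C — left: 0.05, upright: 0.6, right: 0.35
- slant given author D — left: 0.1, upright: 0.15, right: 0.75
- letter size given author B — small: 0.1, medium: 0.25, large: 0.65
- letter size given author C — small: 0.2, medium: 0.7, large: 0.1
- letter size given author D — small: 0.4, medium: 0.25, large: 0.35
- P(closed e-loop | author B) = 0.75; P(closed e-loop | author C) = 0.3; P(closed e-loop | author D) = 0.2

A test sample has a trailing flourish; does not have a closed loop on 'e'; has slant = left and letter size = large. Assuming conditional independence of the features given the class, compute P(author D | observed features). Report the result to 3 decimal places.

0.164

author B: 0.65 × 0.25 × 0.55 × 0.65 × (1−0.75) = 0.0145234375
author C: 0.2 × 0.6 × 0.05 × 0.1 × (1−0.3) = 0.00042
author D: 0.15 × 0.7 × 0.1 × 0.35 × (1−0.2) = 0.00294
P(author D | x) = 0.00294 / 0.0178834375 ≈ 0.164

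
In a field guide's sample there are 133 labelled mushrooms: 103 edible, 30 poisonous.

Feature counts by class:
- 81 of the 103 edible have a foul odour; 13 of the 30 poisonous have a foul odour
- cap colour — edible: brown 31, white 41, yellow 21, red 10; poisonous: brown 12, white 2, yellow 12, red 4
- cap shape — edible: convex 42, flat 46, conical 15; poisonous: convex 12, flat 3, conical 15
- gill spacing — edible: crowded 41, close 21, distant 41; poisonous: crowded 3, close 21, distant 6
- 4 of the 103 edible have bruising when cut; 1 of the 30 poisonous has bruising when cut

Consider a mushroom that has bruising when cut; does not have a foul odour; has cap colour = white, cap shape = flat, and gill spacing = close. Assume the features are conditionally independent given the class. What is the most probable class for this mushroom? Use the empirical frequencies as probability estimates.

edible

edible: (103/133) × (22/103) × (41/103) × (46/103) × (21/103) × (4/103) ≈ 0.000232832
poisonous: (30/133) × (17/30) × (2/30) × (3/30) × (21/30) × (1/30) ≈ 0.000019883
Highest score → edible.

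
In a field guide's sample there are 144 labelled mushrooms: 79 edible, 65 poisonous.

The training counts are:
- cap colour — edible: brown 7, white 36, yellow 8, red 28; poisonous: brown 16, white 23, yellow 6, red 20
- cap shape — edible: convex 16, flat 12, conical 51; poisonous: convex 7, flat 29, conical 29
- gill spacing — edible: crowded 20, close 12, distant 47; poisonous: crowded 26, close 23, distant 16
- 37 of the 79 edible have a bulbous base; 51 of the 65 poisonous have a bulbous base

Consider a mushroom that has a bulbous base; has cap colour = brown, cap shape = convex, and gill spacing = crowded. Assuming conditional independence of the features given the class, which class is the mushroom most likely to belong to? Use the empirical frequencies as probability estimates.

edible: (79/144) × (7/79) × (16/79) × (20/79) × (37/79) ≈ 0.00116736
poisonous: (65/144) × (16/65) × (7/65) × (26/65) × (51/65) ≈ 0.00375542
Highest score → poisonous.

poisonous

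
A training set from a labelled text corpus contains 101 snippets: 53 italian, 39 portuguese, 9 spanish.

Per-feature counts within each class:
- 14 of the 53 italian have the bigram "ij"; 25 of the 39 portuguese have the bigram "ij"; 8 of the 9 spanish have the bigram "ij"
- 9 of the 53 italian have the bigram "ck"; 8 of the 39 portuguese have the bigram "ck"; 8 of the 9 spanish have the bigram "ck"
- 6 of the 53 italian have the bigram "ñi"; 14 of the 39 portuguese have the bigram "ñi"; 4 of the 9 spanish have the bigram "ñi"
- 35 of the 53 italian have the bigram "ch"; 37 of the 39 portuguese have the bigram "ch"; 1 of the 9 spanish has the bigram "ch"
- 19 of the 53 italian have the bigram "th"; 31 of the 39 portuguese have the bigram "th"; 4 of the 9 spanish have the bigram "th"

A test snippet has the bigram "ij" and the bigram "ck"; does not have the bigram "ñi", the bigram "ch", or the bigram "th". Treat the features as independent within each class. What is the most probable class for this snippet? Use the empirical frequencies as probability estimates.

spanish

italian: (53/101) × (14/53) × (9/53) × (47/53) × (18/53) × (34/53) ≈ 0.00454773
portuguese: (39/101) × (25/39) × (8/39) × (25/39) × (2/39) × (8/39) ≈ 0.000342381
spanish: (9/101) × (8/9) × (8/9) × (5/9) × (8/9) × (5/9) ≈ 0.0193161
Highest score → spanish.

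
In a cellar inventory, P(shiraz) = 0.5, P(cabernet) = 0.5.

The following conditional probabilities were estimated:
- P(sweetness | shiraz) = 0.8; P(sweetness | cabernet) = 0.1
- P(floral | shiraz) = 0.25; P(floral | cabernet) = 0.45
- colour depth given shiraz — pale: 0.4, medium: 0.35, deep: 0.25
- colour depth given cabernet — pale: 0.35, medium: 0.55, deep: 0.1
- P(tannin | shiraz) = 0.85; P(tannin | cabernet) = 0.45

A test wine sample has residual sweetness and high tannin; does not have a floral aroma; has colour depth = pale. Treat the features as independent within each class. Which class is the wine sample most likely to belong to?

shiraz

shiraz: 0.5 × 0.8 × (1−0.25) × 0.4 × 0.85 = 0.102
cabernet: 0.5 × 0.1 × (1−0.45) × 0.35 × 0.45 = 0.00433125
Highest score → shiraz.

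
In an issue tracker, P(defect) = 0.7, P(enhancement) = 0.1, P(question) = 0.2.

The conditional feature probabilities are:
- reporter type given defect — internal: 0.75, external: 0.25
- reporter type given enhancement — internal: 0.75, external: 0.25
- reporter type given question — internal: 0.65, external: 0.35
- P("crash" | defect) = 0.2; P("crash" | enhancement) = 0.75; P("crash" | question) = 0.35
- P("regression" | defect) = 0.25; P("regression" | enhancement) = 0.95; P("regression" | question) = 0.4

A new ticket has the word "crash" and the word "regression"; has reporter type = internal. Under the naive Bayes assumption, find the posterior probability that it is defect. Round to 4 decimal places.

0.2682

defect: 0.7 × 0.75 × 0.2 × 0.25 = 0.02625
enhancement: 0.1 × 0.75 × 0.75 × 0.95 = 0.0534375
question: 0.2 × 0.65 × 0.35 × 0.4 = 0.0182
P(defect | x) = 0.02625 / 0.0978875 ≈ 0.2682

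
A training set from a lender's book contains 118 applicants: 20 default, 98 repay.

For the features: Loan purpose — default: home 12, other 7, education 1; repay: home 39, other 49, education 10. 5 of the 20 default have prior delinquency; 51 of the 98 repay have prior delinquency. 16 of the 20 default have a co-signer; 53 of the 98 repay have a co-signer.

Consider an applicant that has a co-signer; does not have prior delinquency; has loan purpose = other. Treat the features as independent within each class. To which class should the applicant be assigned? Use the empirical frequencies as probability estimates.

repay

default: (20/118) × (7/20) × (15/20) × (16/20) ≈ 0.0355932
repay: (98/118) × (49/98) × (47/98) × (53/98) ≈ 0.107705
Highest score → repay.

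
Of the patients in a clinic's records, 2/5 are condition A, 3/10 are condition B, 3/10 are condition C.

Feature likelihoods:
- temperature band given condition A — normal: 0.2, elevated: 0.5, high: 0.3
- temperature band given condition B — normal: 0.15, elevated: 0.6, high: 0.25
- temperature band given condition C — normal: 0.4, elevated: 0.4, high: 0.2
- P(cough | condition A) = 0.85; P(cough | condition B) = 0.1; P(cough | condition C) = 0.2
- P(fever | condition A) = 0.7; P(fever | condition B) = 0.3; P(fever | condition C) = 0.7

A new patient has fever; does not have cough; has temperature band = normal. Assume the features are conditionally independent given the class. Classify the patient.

condition A: 0.4 × 0.2 × (1−0.85) × 0.7 = 0.0084
condition B: 0.3 × 0.15 × (1−0.1) × 0.3 = 0.01215
condition C: 0.3 × 0.4 × (1−0.2) × 0.7 = 0.0672
Highest score → condition C.

condition C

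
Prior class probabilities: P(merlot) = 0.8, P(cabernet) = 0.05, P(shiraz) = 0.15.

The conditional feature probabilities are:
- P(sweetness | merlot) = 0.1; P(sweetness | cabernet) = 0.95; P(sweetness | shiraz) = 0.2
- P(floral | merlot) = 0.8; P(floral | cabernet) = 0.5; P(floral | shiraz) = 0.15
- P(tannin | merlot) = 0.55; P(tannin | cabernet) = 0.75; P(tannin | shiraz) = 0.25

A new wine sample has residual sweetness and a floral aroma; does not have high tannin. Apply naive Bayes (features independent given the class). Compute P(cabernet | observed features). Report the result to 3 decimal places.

0.156

merlot: 0.8 × 0.1 × 0.8 × (1−0.55) = 0.0288
cabernet: 0.05 × 0.95 × 0.5 × (1−0.75) = 0.0059375
shiraz: 0.15 × 0.2 × 0.15 × (1−0.25) = 0.003375
P(cabernet | x) = 0.0059375 / 0.0381125 ≈ 0.156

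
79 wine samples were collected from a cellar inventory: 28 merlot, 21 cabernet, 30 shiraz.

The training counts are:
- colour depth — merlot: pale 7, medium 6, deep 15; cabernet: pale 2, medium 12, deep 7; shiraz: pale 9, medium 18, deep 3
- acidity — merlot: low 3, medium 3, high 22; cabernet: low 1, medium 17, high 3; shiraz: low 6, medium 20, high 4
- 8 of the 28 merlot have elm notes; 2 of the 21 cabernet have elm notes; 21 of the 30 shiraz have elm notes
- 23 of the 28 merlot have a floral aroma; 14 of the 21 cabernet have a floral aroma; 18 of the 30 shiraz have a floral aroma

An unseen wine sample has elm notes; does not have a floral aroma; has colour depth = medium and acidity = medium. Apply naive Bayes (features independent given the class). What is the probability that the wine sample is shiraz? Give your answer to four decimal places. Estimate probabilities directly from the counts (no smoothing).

merlot: (28/79) × (6/28) × (3/28) × (8/28) × (5/28) ≈ 0.000415175
cabernet: (21/79) × (12/21) × (17/21) × (2/21) × (7/21) ≈ 0.00390367
shiraz: (30/79) × (18/30) × (20/30) × (21/30) × (12/30) ≈ 0.0425316
P(shiraz | x) = 0.0425316 / 0.046850445 ≈ 0.9078

0.9078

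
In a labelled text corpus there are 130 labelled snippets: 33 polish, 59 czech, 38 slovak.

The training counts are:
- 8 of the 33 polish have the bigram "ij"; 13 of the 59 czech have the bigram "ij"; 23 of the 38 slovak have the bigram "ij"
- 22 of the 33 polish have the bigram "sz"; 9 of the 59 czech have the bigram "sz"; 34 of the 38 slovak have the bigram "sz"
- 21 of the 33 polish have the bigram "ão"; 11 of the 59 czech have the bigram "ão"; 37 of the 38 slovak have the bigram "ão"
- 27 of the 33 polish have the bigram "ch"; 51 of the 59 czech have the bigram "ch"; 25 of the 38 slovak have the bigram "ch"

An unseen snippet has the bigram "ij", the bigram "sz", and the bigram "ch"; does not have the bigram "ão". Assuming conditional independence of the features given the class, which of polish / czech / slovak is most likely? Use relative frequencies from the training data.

polish: (33/130) × (8/33) × (22/33) × (12/33) × (27/33) ≈ 0.012206
czech: (59/130) × (13/59) × (9/59) × (48/59) × (51/59) ≈ 0.0107275
slovak: (38/130) × (23/38) × (34/38) × (1/38) × (25/38) ≈ 0.00274064
Highest score → polish.

polish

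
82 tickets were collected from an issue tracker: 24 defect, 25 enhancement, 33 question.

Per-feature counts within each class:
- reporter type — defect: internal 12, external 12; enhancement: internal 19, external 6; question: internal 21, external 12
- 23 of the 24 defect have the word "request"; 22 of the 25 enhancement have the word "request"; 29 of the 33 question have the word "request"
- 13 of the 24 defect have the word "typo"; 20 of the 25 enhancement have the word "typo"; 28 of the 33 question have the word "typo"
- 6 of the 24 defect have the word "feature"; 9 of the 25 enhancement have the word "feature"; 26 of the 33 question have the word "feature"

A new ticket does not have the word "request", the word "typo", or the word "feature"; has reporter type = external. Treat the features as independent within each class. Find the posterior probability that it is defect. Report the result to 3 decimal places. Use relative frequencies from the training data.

defect: (24/82) × (12/24) × (1/24) × (11/24) × (18/24) ≈ 0.00209604
enhancement: (25/82) × (6/25) × (3/25) × (5/25) × (16/25) ≈ 0.0011239
question: (33/82) × (12/33) × (4/33) × (5/33) × (7/33) ≈ 0.000570103
P(defect | x) = 0.00209604 / 0.003790043 ≈ 0.553

0.553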